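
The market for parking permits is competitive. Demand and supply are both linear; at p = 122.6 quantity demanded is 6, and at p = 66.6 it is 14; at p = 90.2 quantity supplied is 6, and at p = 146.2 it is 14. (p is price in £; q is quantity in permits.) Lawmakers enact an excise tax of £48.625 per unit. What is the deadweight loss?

£84.44

Demand slope = (66.6 − 122.6)/(14 − 6) = −7, so p = 164.6 − 7q.
Supply slope = (146.2 − 90.2)/(14 − 6) = 7, so p = 48.2 + 7q.
Competitive equilibrium: 164.6 − 7q = 48.2 + 7q → q* = 8.3143, p* = 106.4.
With the tax, the buyer price exceeds the seller price by 48.625: (164.6 − 7q) − (48.2 + 7q) = 48.625 → q' = 4.8411.
Δq = 8.3143 − 4.8411 = 3.4732; the wedge equals the tax, 48.625.
Deadweight loss = ½ × 3.4732 × 48.625 = £84.44.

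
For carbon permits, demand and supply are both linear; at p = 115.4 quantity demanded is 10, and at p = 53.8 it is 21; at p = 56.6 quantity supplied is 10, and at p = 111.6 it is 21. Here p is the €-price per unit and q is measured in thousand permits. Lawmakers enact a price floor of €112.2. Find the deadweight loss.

Demand slope = (53.8 − 115.4)/(21 − 10) = −5.6, so p = 171.4 − 5.6q.
Supply slope = (111.6 − 56.6)/(21 − 10) = 5, so p = 6.6 + 5q.
Competitive equilibrium: 171.4 − 5.6q = 6.6 + 5q → q* = 15.5472, p* = 84.3358.
At the floor p = 112.2, quantity demanded = (171.4 − 112.2)/5.6 = 10.5714.
Sellers' marginal cost at q' = 10.5714: 6.6 + 5·10.5714 = 59.457.
Δq = 15.5472 − 10.5714 = 4.9758; wedge = 112.2 − 59.457 = 52.743.
The triangle = ½ × 4.9758 × 52.743 = €131.22 thousand.

€131.22 thousand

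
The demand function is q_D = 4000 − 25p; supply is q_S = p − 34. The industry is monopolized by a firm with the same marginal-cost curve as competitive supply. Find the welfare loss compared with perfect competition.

10.47

In inverse form: demand p = 160 − 0.04q, supply p = 34 + q.
Competitive equilibrium: 160 − 0.04q = 34 + q → q* = 121.1538, p* = 155.1538.
Marginal revenue: MR = 160 − 0.08q. Set MR = MC: 160 − 0.08q = 34 + q → q_m = 116.6667.
Price p_m = 160 − 0.04·116.6667 = 155.3333; MC(q_m) = 34 + 1·116.6667 = 150.6667.
Competitive q* = 121.1538, so Δq = 4.4871; wedge = 155.3333 − 150.6667 = 4.6666.
The triangle = ½ × 4.4871 × 4.6666 = 10.47.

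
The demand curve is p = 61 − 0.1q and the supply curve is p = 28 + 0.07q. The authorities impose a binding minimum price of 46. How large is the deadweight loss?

165.44

Competitive equilibrium: 61 − 0.1q = 28 + 0.07q → q* = 194.1176, p* = 41.5882.
At the floor p = 46, quantity demanded = (61 − 46)/0.1 = 150.
Sellers' marginal cost at q' = 150: 28 + 0.07·150 = 38.5.
Δq = 194.1176 − 150 = 44.1176; wedge = 46 − 38.5 = 7.5.
Deadweight loss = ½ × 44.1176 × 7.5 = 165.44.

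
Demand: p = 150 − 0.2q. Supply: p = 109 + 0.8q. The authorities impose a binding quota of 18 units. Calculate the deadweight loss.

Competitive equilibrium: 150 − 0.2q = 109 + 0.8q → q* = 41, p* = 141.8.
At q = 18: demand price = 150 − 0.2·18 = 146.4; supply price = 109 + 0.8·18 = 123.4.
Δq = 41 − 18 = 23; wedge = 146.4 − 123.4 = 23.
Welfare loss = ½ × 23 × 23 = 264.50.

264.50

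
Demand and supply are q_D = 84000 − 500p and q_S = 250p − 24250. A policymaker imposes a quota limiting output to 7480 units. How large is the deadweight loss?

In inverse form: demand p = 168 − 0.002q, supply p = 97 + 0.004q.
Competitive equilibrium: 168 − 0.002q = 97 + 0.004q → q* = 11833.3333, p* = 144.3333.
At q = 7480: demand price = 168 − 0.002·7480 = 153.04; supply price = 97 + 0.004·7480 = 126.92.
Δq = 11833.3333 − 7480 = 4353.3333; wedge = 153.04 − 126.92 = 26.12.
Deadweight loss = ½ × 4353.3333 × 26.12 = 56854.53.

56854.53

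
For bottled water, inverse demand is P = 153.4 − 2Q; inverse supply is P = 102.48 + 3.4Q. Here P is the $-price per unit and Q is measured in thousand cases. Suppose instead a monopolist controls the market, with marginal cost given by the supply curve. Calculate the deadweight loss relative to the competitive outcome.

Competitive equilibrium: 153.4 − 2Q = 102.48 + 3.4Q → Q* = 9.4296, P* = 134.5407.
Marginal revenue: MR = 153.4 − 4Q. Set MR = MC: 153.4 − 4Q = 102.48 + 3.4Q → Q_m = 6.8811.
Price P_m = 153.4 − 2·6.8811 = 139.6378; MC(Q_m) = 102.48 + 3.4·6.8811 = 125.8757.
Competitive Q* = 9.4296, so ΔQ = 2.5485; wedge = 139.6378 − 125.8757 = 13.7621.
Deadweight loss = ½ × 2.5485 × 13.7621 = $17.54 thousand.

$17.54 thousand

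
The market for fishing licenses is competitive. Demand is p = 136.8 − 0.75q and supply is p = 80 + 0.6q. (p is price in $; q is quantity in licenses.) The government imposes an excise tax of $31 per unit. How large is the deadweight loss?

Competitive equilibrium: 136.8 − 0.75q = 80 + 0.6q → q* = 42.0741, p* = 105.2444.
With the tax, the buyer price exceeds the seller price by 31: (136.8 − 0.75q) − (80 + 0.6q) = 31 → q' = 19.1111.
Δq = 42.0741 − 19.1111 = 22.963; the wedge equals the tax, 31.
The triangle = ½ × 22.963 × 31 = $355.93.

$355.93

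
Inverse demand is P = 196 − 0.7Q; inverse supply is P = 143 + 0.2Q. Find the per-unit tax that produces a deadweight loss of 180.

18

Competitive equilibrium: 196 − 0.7Q = 143 + 0.2Q → Q* = 58.8889, P* = 154.7778.
A tax t gives ΔQ = t/0.9 and wedge t, so DWL = t²/1.8.
t²/1.8 = 180 → t² = 324 → t = 18.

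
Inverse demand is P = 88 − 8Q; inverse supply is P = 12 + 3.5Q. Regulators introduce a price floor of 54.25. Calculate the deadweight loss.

Competitive equilibrium: 88 − 8Q = 12 + 3.5Q → Q* = 6.6087, P* = 35.1304.
At the floor P = 54.25, quantity demanded = (88 − 54.25)/8 = 4.2188.
Sellers' marginal cost at Q' = 4.2188: 12 + 3.5·4.2188 = 26.7658.
ΔQ = 6.6087 − 4.2188 = 2.3899; wedge = 54.25 − 26.7658 = 27.4842.
Deadweight loss = ½ × 2.3899 × 27.4842 = 32.84.

32.84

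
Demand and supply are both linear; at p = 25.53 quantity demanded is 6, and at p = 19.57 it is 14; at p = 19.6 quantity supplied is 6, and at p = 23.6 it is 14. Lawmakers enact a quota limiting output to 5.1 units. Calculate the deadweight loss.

19.96

Demand slope = (19.57 − 25.53)/(14 − 6) = −0.745, so p = 30 − 0.745q.
Supply slope = (23.6 − 19.6)/(14 − 6) = 0.5, so p = 16.6 + 0.5q.
Competitive equilibrium: 30 − 0.745q = 16.6 + 0.5q → q* = 10.7631, p* = 21.9815.
At q = 5.1: demand price = 30 − 0.745·5.1 = 26.2005; supply price = 16.6 + 0.5·5.1 = 19.15.
Δq = 10.7631 − 5.1 = 5.6631; wedge = 26.2005 − 19.15 = 7.0505.
DWL = ½ × 5.6631 × 7.0505 = 19.96.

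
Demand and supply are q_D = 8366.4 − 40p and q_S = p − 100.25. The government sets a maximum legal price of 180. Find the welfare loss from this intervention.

In inverse form: demand p = 209.16 − 0.025q, supply p = 100.25 + q.
Competitive equilibrium: 209.16 − 0.025q = 100.25 + q → q* = 106.2537, p* = 206.5037.
At the ceiling p = 180, quantity supplied = (180 − 100.25)/1 = 79.75.
Willingness to pay at q' = 79.75: 209.16 − 0.025·79.75 = 207.1663.
Δq = 106.2537 − 79.75 = 26.5037; wedge = 207.1663 − 180 = 27.1663.
Deadweight loss = ½ × 26.5037 × 27.1663 = 360.

360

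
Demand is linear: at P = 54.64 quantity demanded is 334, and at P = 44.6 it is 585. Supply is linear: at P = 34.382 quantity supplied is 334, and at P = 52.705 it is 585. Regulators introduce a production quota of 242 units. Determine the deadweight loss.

4157.82

Demand slope = (44.6 − 54.64)/(585 − 334) = −0.04, so P = 68 − 0.04Q.
Supply slope = (52.705 − 34.382)/(585 − 334) = 0.073, so P = 10 + 0.073Q.
Competitive equilibrium: 68 − 0.04Q = 10 + 0.073Q → Q* = 513.2743, P* = 47.469.
At Q = 242: demand price = 68 − 0.04·242 = 58.32; supply price = 10 + 0.073·242 = 27.666.
ΔQ = 513.2743 − 242 = 271.2743; wedge = 58.32 − 27.666 = 30.654.
The triangle = ½ × 271.2743 × 30.654 = 4157.82.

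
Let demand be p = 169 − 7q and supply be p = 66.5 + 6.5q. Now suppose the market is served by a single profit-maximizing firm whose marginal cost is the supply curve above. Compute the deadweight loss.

Competitive equilibrium: 169 − 7q = 66.5 + 6.5q → q* = 7.5926, p* = 115.8519.
Marginal revenue: MR = 169 − 14q. Set MR = MC: 169 − 14q = 66.5 + 6.5q → q_m = 5.
Price p_m = 169 − 7·5 = 134; MC(q_m) = 66.5 + 6.5·5 = 99.
Competitive q* = 7.5926, so Δq = 2.5926; wedge = 134 − 99 = 35.
DWL = ½ × 2.5926 × 35 = 45.37.

45.37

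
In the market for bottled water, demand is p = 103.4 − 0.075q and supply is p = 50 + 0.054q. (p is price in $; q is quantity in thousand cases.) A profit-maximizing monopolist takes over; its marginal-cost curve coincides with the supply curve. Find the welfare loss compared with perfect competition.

$1493.91 thousand

Competitive equilibrium: 103.4 − 0.075q = 50 + 0.054q → q* = 413.9535, p* = 72.3535.
Marginal revenue: MR = 103.4 − 0.15q. Set MR = MC: 103.4 − 0.15q = 50 + 0.054q → q_m = 261.7647.
Price p_m = 103.4 − 0.075·261.7647 = 83.7676; MC(q_m) = 50 + 0.054·261.7647 = 64.1353.
Competitive q* = 413.9535, so Δq = 152.1888; wedge = 83.7676 − 64.1353 = 19.6323.
Welfare loss = ½ × 152.1888 × 19.6323 = $1493.91 thousand.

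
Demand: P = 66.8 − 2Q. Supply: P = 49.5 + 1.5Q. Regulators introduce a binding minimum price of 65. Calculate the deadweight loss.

28.60

Competitive equilibrium: 66.8 − 2Q = 49.5 + 1.5Q → Q* = 4.9429, P* = 56.9143.
At the floor P = 65, quantity demanded = (66.8 − 65)/2 = 0.9.
Sellers' marginal cost at Q' = 0.9: 49.5 + 1.5·0.9 = 50.85.
ΔQ = 4.9429 − 0.9 = 4.0429; wedge = 65 − 50.85 = 14.15.
Welfare loss = ½ × 4.0429 × 14.15 = 28.60.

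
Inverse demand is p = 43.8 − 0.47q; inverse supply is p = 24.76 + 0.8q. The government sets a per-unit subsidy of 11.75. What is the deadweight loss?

Competitive equilibrium: 43.8 − 0.47q = 24.76 + 0.8q → q* = 14.9921, p* = 36.7537.
The subsidy lowers effective supply by 11.75: p = 13.01 + 0.8q.
New quantity: 43.8 − 0.47q = 13.01 + 0.8q → q' = 24.2441.
Overproduction Δq = 24.2441 − 14.9921 = 9.252; wedge = subsidy = 11.75.
Deadweight loss = ½ × 9.252 × 11.75 = 54.36.

54.36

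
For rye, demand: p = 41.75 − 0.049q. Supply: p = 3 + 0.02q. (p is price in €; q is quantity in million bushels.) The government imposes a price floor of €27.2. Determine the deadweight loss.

Competitive equilibrium: 41.75 − 0.049q = 3 + 0.02q → q* = 561.5942, p* = 14.23188.
At the floor p = 27.2, quantity demanded = (41.75 − 27.2)/0.049 = 296.93878.
Sellers' marginal cost at q' = 296.93878: 3 + 0.02·296.93878 = 8.93878.
Δq = 561.5942 − 296.93878 = 264.65542; wedge = 27.2 − 8.93878 = 18.26122.
The triangle = ½ × 264.65542 × 18.26122 = €2416.47 million.

€2416.47 million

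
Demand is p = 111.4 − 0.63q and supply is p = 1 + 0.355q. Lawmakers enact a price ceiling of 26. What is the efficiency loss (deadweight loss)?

854.71

Competitive equilibrium: 111.4 − 0.63q = 1 + 0.355q → q* = 112.0812, p* = 40.7888.
At the ceiling p = 26, quantity supplied = (26 − 1)/0.355 = 70.4225.
Willingness to pay at q' = 70.4225: 111.4 − 0.63·70.4225 = 67.0338.
Δq = 112.0812 − 70.4225 = 41.6587; wedge = 67.0338 − 26 = 41.0338.
Welfare loss = ½ × 41.6587 × 41.0338 = 854.71.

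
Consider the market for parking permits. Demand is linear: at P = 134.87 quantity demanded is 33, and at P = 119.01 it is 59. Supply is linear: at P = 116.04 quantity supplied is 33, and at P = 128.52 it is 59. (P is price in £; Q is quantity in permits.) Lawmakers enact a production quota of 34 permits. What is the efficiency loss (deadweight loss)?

£144.36

Demand slope = (119.01 − 134.87)/(59 − 33) = −0.61, so P = 155 − 0.61Q.
Supply slope = (128.52 − 116.04)/(59 − 33) = 0.48, so P = 100.2 + 0.48Q.
Competitive equilibrium: 155 − 0.61Q = 100.2 + 0.48Q → Q* = 50.2752, P* = 124.3321.
At Q = 34: demand price = 155 − 0.61·34 = 134.26; supply price = 100.2 + 0.48·34 = 116.52.
ΔQ = 50.2752 − 34 = 16.2752; wedge = 134.26 − 116.52 = 17.74.
The triangle = ½ × 16.2752 × 17.74 = £144.36.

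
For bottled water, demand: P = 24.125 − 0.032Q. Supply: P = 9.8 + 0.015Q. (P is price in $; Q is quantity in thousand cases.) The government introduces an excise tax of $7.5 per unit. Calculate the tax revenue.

$1089.10 thousand

Competitive equilibrium: 24.125 − 0.032Q = 9.8 + 0.015Q → Q* = 304.7872, P* = 14.3718.
With the tax, the buyer price exceeds the seller price by 7.5: (24.125 − 0.032Q) − (9.8 + 0.015Q) = 7.5 → Q' = 145.2128.
Tax revenue = 7.5 × 145.2128 = $1089.10 thousand.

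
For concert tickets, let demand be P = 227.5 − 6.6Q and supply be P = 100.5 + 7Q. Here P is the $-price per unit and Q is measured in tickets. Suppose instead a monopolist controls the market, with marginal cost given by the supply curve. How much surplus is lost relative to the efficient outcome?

$63.30

Competitive equilibrium: 227.5 − 6.6Q = 100.5 + 7Q → Q* = 9.3382, P* = 165.8676.
Marginal revenue: MR = 227.5 − 13.2Q. Set MR = MC: 227.5 − 13.2Q = 100.5 + 7Q → Q_m = 6.2871.
Price P_m = 227.5 − 6.6·6.2871 = 186.0051; MC(Q_m) = 100.5 + 7·6.2871 = 144.5097.
Competitive Q* = 9.3382, so ΔQ = 3.0511; wedge = 186.0051 − 144.5097 = 41.4954.
Deadweight loss = ½ × 3.0511 × 41.4954 = $63.30.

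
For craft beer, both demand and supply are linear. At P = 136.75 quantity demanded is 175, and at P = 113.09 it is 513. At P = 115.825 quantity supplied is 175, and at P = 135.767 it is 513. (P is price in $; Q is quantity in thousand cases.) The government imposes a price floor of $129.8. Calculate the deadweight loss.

Demand slope = (113.09 − 136.75)/(513 − 175) = −0.07, so P = 149 − 0.07Q.
Supply slope = (135.767 − 115.825)/(513 − 175) = 0.059, so P = 105.5 + 0.059Q.
Competitive equilibrium: 149 − 0.07Q = 105.5 + 0.059Q → Q* = 337.2093, P* = 125.3953.
At the floor P = 129.8, quantity demanded = (149 − 129.8)/0.07 = 274.2857.
Sellers' marginal cost at Q' = 274.2857: 105.5 + 0.059·274.2857 = 121.6829.
ΔQ = 337.2093 − 274.2857 = 62.9236; wedge = 129.8 − 121.6829 = 8.1171.
Welfare loss = ½ × 62.9236 × 8.1171 = $255.38 thousand.

$255.38 thousand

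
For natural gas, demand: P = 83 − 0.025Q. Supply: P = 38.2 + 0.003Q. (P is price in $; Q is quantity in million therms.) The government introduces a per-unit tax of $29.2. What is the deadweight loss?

$15225.71 million

Competitive equilibrium: 83 − 0.025Q = 38.2 + 0.003Q → Q* = 1600, P* = 43.
With the tax, the buyer price exceeds the seller price by 29.2: (83 − 0.025Q) − (38.2 + 0.003Q) = 29.2 → Q' = 557.1429.
ΔQ = 1600 − 557.1429 = 1042.8571; the wedge equals the tax, 29.2.
Welfare loss = ½ × 1042.8571 × 29.2 = $15225.71 million.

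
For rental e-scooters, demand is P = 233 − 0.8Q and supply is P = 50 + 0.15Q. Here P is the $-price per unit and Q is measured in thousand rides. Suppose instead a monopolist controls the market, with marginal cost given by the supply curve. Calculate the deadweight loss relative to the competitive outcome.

$3683.43 thousand

Competitive equilibrium: 233 − 0.8Q = 50 + 0.15Q → Q* = 192.6316, P* = 78.8947.
Marginal revenue: MR = 233 − 1.6Q. Set MR = MC: 233 − 1.6Q = 50 + 0.15Q → Q_m = 104.5714.
Price P_m = 233 − 0.8·104.5714 = 149.3429; MC(Q_m) = 50 + 0.15·104.5714 = 65.6857.
Competitive Q* = 192.6316, so ΔQ = 88.0602; wedge = 149.3429 − 65.6857 = 83.6572.
Deadweight loss = ½ × 88.0602 × 83.6572 = $3683.43 thousand.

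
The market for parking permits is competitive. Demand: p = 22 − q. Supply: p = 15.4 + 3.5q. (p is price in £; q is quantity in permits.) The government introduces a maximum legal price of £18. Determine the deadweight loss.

£1.18

Competitive equilibrium: 22 − q = 15.4 + 3.5q → q* = 1.4667, p* = 20.5333.
At the ceiling p = 18, quantity supplied = (18 − 15.4)/3.5 = 0.7429.
Willingness to pay at q' = 0.7429: 22 − 1·0.7429 = 21.2571.
Δq = 1.4667 − 0.7429 = 0.7238; wedge = 21.2571 − 18 = 3.2571.
The triangle = ½ × 0.7238 × 3.2571 = £1.18.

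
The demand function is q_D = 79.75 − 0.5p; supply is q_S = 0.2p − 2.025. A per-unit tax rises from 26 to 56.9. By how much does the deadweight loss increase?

In inverse form: demand p = 159.5 − 2q, supply p = 10.125 + 5q.
Competitive equilibrium: 159.5 − 2q = 10.125 + 5q → q* = 21.3393, p* = 116.8214.
For a per-unit tax t: Δq = t/7, so DWL = ½·t·(t/7) = t²/14.
At t = 26: DWL = 48.286. At t = 56.9: DWL = 231.258.
Increase = 231.258 − 48.286 = 182.97.

182.97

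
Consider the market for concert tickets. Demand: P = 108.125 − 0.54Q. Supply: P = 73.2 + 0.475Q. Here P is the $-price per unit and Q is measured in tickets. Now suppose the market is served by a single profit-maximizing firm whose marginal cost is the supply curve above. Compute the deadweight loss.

$72.46

Competitive equilibrium: 108.125 − 0.54Q = 73.2 + 0.475Q → Q* = 34.4089, P* = 89.5442.
Marginal revenue: MR = 108.125 − 1.08Q. Set MR = MC: 108.125 − 1.08Q = 73.2 + 0.475Q → Q_m = 22.4598.
Price P_m = 108.125 − 0.54·22.4598 = 95.9967; MC(Q_m) = 73.2 + 0.475·22.4598 = 83.8684.
Competitive Q* = 34.4089, so ΔQ = 11.9491; wedge = 95.9967 − 83.8684 = 12.1283.
Welfare loss = ½ × 11.9491 × 12.1283 = $72.46.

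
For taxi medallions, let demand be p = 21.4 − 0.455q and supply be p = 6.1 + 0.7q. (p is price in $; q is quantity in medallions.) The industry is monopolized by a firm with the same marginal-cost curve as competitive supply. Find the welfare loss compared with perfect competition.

Competitive equilibrium: 21.4 − 0.455q = 6.1 + 0.7q → q* = 13.2468, p* = 15.3727.
Marginal revenue: MR = 21.4 − 0.91q. Set MR = MC: 21.4 − 0.91q = 6.1 + 0.7q → q_m = 9.5031.
Price p_m = 21.4 − 0.455·9.5031 = 17.0761; MC(q_m) = 6.1 + 0.7·9.5031 = 12.7522.
Competitive q* = 13.2468, so Δq = 3.7437; wedge = 17.0761 − 12.7522 = 4.3239.
The triangle = ½ × 3.7437 × 4.3239 = $8.09.

$8.09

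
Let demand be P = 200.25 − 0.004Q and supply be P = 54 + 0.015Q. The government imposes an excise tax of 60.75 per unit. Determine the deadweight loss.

Competitive equilibrium: 200.25 − 0.004Q = 54 + 0.015Q → Q* = 7697.3684, P* = 169.4605.
With the tax, the buyer price exceeds the seller price by 60.75: (200.25 − 0.004Q) − (54 + 0.015Q) = 60.75 → Q' = 4500.
ΔQ = 7697.3684 − 4500 = 3197.3684; the wedge equals the tax, 60.75.
Deadweight loss = ½ × 3197.3684 × 60.75 = 97120.07.

97120.07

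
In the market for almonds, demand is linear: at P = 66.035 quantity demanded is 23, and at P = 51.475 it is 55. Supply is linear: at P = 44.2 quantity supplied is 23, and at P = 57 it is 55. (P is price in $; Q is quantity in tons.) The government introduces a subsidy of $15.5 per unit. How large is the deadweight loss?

$140.50

Demand slope = (51.475 − 66.035)/(55 − 23) = −0.455, so P = 76.5 − 0.455Q.
Supply slope = (57 − 44.2)/(55 − 23) = 0.4, so P = 35 + 0.4Q.
Competitive equilibrium: 76.5 − 0.455Q = 35 + 0.4Q → Q* = 48.538, P* = 54.4152.
The subsidy lowers effective supply by 15.5: P = 19.5 + 0.4Q.
New quantity: 76.5 − 0.455Q = 19.5 + 0.4Q → Q' = 66.6667.
Overproduction ΔQ = 66.6667 − 48.538 = 18.1287; wedge = subsidy = 15.5.
Deadweight loss = ½ × 18.1287 × 15.5 = $140.50.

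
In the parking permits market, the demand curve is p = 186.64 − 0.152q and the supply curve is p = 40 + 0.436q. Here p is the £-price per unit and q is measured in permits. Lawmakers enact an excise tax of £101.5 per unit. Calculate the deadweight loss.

Competitive equilibrium: 186.64 − 0.152q = 40 + 0.436q → q* = 249.3878, p* = 148.7331.
With the tax, the buyer price exceeds the seller price by 101.5: (186.64 − 0.152q) − (40 + 0.436q) = 101.5 → q' = 76.7687.
Δq = 249.3878 − 76.7687 = 172.6191; the wedge equals the tax, 101.5.
The triangle = ½ × 172.6191 × 101.5 = £8760.42.

£8760.42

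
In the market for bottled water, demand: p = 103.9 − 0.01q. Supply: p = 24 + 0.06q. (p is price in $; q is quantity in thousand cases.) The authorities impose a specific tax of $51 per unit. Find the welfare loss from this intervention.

Competitive equilibrium: 103.9 − 0.01q = 24 + 0.06q → q* = 1141.4286, p* = 92.4857.
With the tax, the buyer price exceeds the seller price by 51: (103.9 − 0.01q) − (24 + 0.06q) = 51 → q' = 412.8571.
Δq = 1141.4286 − 412.8571 = 728.5715; the wedge equals the tax, 51.
Welfare loss = ½ × 728.5715 × 51 = $18578.57 thousand.

$18578.57 thousand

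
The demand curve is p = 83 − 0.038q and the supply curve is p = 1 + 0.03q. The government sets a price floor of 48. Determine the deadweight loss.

2758.35

Competitive equilibrium: 83 − 0.038q = 1 + 0.03q → q* = 1205.8824, p* = 37.1765.
At the floor p = 48, quantity demanded = (83 − 48)/0.038 = 921.0526.
Sellers' marginal cost at q' = 921.0526: 1 + 0.03·921.0526 = 28.6316.
Δq = 1205.8824 − 921.0526 = 284.8298; wedge = 48 − 28.6316 = 19.3684.
Deadweight loss = ½ × 284.8298 × 19.3684 = 2758.35.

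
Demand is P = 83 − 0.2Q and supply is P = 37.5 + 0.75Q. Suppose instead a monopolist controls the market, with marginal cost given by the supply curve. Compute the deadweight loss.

Competitive equilibrium: 83 − 0.2Q = 37.5 + 0.75Q → Q* = 47.8947, P* = 73.4211.
Marginal revenue: MR = 83 − 0.4Q. Set MR = MC: 83 − 0.4Q = 37.5 + 0.75Q → Q_m = 39.5652.
Price P_m = 83 − 0.2·39.5652 = 75.087; MC(Q_m) = 37.5 + 0.75·39.5652 = 67.1739.
Competitive Q* = 47.8947, so ΔQ = 8.3295; wedge = 75.087 − 67.1739 = 7.9131.
The triangle = ½ × 8.3295 × 7.9131 = 32.96.

32.96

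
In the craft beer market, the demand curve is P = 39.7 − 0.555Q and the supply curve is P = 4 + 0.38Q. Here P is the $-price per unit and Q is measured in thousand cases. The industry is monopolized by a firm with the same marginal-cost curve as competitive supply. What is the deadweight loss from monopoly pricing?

$94.56 thousand

Competitive equilibrium: 39.7 − 0.555Q = 4 + 0.38Q → Q* = 38.1818, P* = 18.5091.
Marginal revenue: MR = 39.7 − 1.11Q. Set MR = MC: 39.7 − 1.11Q = 4 + 0.38Q → Q_m = 23.9597.
Price P_m = 39.7 − 0.555·23.9597 = 26.4024; MC(Q_m) = 4 + 0.38·23.9597 = 13.1047.
Competitive Q* = 38.1818, so ΔQ = 14.2221; wedge = 26.4024 − 13.1047 = 13.2977.
DWL = ½ × 14.2221 × 13.2977 = $94.56 thousand.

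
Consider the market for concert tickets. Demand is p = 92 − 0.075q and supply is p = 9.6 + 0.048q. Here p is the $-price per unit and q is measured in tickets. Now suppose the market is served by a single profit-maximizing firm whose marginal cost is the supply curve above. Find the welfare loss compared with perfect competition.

Competitive equilibrium: 92 − 0.075q = 9.6 + 0.048q → q* = 669.9187, p* = 41.7561.
Marginal revenue: MR = 92 − 0.15q. Set MR = MC: 92 − 0.15q = 9.6 + 0.048q → q_m = 416.1616.
Price p_m = 92 − 0.075·416.1616 = 60.7879; MC(q_m) = 9.6 + 0.048·416.1616 = 29.5758.
Competitive q* = 669.9187, so Δq = 253.7571; wedge = 60.7879 − 29.5758 = 31.2121.
The triangle = ½ × 253.7571 × 31.2121 = $3960.15.

$3960.15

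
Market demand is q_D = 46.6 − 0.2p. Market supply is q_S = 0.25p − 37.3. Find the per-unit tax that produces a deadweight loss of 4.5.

9

In inverse form: demand p = 233 − 5q, supply p = 149.2 + 4q.
Competitive equilibrium: 233 − 5q = 149.2 + 4q → q* = 9.3111, p* = 186.4444.
A tax t gives Δq = t/9 and wedge t, so DWL = t²/18.
t²/18 = 4.5 → t² = 81 → t = 9.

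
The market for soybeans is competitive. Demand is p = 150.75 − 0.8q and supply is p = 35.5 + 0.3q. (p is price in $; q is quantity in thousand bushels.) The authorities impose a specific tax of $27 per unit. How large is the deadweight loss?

Competitive equilibrium: 150.75 − 0.8q = 35.5 + 0.3q → q* = 104.7727, p* = 66.9318.
With the tax, the buyer price exceeds the seller price by 27: (150.75 − 0.8q) − (35.5 + 0.3q) = 27 → q' = 80.2273.
Δq = 104.7727 − 80.2273 = 24.5454; the wedge equals the tax, 27.
Welfare loss = ½ × 24.5454 × 27 = $331.36 thousand.

$331.36 thousand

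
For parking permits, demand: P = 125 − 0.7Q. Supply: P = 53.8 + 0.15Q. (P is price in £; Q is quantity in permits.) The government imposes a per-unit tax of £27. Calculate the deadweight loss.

Competitive equilibrium: 125 − 0.7Q = 53.8 + 0.15Q → Q* = 83.7647, P* = 66.3647.
With the tax, the buyer price exceeds the seller price by 27: (125 − 0.7Q) − (53.8 + 0.15Q) = 27 → Q' = 52.
ΔQ = 83.7647 − 52 = 31.7647; the wedge equals the tax, 27.
DWL = ½ × 31.7647 × 27 = £428.82.

£428.82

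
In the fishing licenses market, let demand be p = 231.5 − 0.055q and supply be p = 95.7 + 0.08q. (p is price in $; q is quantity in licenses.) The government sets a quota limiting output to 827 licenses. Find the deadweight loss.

$2160.98

Competitive equilibrium: 231.5 − 0.055q = 95.7 + 0.08q → q* = 1005.9259, p* = 176.1741.
At q = 827: demand price = 231.5 − 0.055·827 = 186.015; supply price = 95.7 + 0.08·827 = 161.86.
Δq = 1005.9259 − 827 = 178.9259; wedge = 186.015 − 161.86 = 24.155.
DWL = ½ × 178.9259 × 24.155 = $2160.98.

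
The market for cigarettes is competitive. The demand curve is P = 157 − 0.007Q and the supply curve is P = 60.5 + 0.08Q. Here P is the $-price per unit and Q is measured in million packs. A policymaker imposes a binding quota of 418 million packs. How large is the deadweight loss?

Competitive equilibrium: 157 − 0.007Q = 60.5 + 0.08Q → Q* = 1109.1954, P* = 149.2356.
At Q = 418: demand price = 157 − 0.007·418 = 154.074; supply price = 60.5 + 0.08·418 = 93.94.
ΔQ = 1109.1954 − 418 = 691.1954; wedge = 154.074 − 93.94 = 60.134.
Deadweight loss = ½ × 691.1954 × 60.134 = $20782.17 million.

$20782.17 million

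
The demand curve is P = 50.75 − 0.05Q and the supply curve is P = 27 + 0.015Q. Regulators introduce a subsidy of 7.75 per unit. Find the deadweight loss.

Competitive equilibrium: 50.75 − 0.05Q = 27 + 0.015Q → Q* = 365.3846, P* = 32.4808.
The subsidy lowers effective supply by 7.75: P = 19.25 + 0.015Q.
New quantity: 50.75 − 0.05Q = 19.25 + 0.015Q → Q' = 484.6154.
Overproduction ΔQ = 484.6154 − 365.3846 = 119.2308; wedge = subsidy = 7.75.
The triangle = ½ × 119.2308 × 7.75 = 462.02.

462.02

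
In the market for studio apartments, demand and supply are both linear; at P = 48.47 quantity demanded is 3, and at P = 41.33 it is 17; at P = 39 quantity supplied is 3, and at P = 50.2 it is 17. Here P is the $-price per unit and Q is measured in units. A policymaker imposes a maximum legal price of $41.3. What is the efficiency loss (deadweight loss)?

$12.42

Demand slope = (41.33 − 48.47)/(17 − 3) = −0.51, so P = 50 − 0.51Q.
Supply slope = (50.2 − 39)/(17 − 3) = 0.8, so P = 36.6 + 0.8Q.
Competitive equilibrium: 50 − 0.51Q = 36.6 + 0.8Q → Q* = 10.229, P* = 44.7832.
At the ceiling P = 41.3, quantity supplied = (41.3 − 36.6)/0.8 = 5.875.
Willingness to pay at Q' = 5.875: 50 − 0.51·5.875 = 47.0038.
ΔQ = 10.229 − 5.875 = 4.354; wedge = 47.0038 − 41.3 = 5.7038.
DWL = ½ × 4.354 × 5.7038 = $12.42.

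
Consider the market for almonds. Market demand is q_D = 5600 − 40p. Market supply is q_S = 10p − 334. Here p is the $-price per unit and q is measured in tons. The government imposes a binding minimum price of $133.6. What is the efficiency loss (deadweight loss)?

In inverse form: demand p = 140 − 0.025q, supply p = 33.4 + 0.1q.
Competitive equilibrium: 140 − 0.025q = 33.4 + 0.1q → q* = 852.8, p* = 118.68.
At the floor p = 133.6, quantity demanded = (140 − 133.6)/0.025 = 256.
Sellers' marginal cost at q' = 256: 33.4 + 0.1·256 = 59.
Δq = 852.8 − 256 = 596.8; wedge = 133.6 − 59 = 74.6.
Deadweight loss = ½ × 596.8 × 74.6 = $22260.64.

$22260.64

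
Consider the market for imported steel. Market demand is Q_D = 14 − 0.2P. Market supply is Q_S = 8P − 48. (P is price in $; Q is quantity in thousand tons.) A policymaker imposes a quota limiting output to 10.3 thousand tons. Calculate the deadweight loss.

$12.27 thousand

In inverse form: demand P = 70 − 5Q, supply P = 6 + 0.125Q.
Competitive equilibrium: 70 − 5Q = 6 + 0.125Q → Q* = 12.4878, P* = 7.561.
At Q = 10.3: demand price = 70 − 5·10.3 = 18.5; supply price = 6 + 0.125·10.3 = 7.2875.
ΔQ = 12.4878 − 10.3 = 2.1878; wedge = 18.5 − 7.2875 = 11.2125.
DWL = ½ × 2.1878 × 11.2125 = $12.27 thousand.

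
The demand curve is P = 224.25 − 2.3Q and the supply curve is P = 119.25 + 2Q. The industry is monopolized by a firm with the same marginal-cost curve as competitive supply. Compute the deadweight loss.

Competitive equilibrium: 224.25 − 2.3Q = 119.25 + 2Q → Q* = 24.4186, P* = 168.0872.
Marginal revenue: MR = 224.25 − 4.6Q. Set MR = MC: 224.25 − 4.6Q = 119.25 + 2Q → Q_m = 15.9091.
Price P_m = 224.25 − 2.3·15.9091 = 187.6591; MC(Q_m) = 119.25 + 2·15.9091 = 151.0682.
Competitive Q* = 24.4186, so ΔQ = 8.5095; wedge = 187.6591 − 151.0682 = 36.5909.
The triangle = ½ × 8.5095 × 36.5909 = 155.69.

155.69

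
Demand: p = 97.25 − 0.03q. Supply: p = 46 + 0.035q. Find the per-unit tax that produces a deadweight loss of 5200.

Competitive equilibrium: 97.25 − 0.03q = 46 + 0.035q → q* = 788.4615, p* = 73.5962.
A tax t gives Δq = t/0.065 and wedge t, so DWL = t²/0.13.
t²/0.13 = 5200 → t² = 676 → t = 26.

26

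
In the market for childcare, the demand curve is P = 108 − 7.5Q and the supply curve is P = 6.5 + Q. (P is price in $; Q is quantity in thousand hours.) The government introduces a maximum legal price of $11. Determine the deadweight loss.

Competitive equilibrium: 108 − 7.5Q = 6.5 + Q → Q* = 11.9412, P* = 18.4412.
At the ceiling P = 11, quantity supplied = (11 − 6.5)/1 = 4.5.
Willingness to pay at Q' = 4.5: 108 − 7.5·4.5 = 74.25.
ΔQ = 11.9412 − 4.5 = 7.4412; wedge = 74.25 − 11 = 63.25.
Welfare loss = ½ × 7.4412 × 63.25 = $235.33 thousand.

$235.33 thousand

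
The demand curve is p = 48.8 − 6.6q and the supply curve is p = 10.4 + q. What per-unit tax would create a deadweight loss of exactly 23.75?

Competitive equilibrium: 48.8 − 6.6q = 10.4 + q → q* = 5.0526, p* = 15.4526.
A tax t gives Δq = t/7.6 and wedge t, so DWL = t²/15.2.
t²/15.2 = 23.75 → t² = 361 → t = 19.

19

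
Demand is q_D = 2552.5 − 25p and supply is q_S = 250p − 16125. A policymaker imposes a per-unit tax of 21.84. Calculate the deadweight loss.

In inverse form: demand p = 102.1 − 0.04q, supply p = 64.5 + 0.004q.
Competitive equilibrium: 102.1 − 0.04q = 64.5 + 0.004q → q* = 854.5455, p* = 67.9182.
With the tax, the buyer price exceeds the seller price by 21.84: (102.1 − 0.04q) − (64.5 + 0.004q) = 21.84 → q' = 358.1818.
Δq = 854.5455 − 358.1818 = 496.3637; the wedge equals the tax, 21.84.
DWL = ½ × 496.3637 × 21.84 = 5420.29.

5420.29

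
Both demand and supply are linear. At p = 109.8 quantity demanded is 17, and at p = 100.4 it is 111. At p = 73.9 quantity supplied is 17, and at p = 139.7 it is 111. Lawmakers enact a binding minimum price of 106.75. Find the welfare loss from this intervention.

82.66

Demand slope = (100.4 − 109.8)/(111 − 17) = −0.1, so p = 111.5 − 0.1q.
Supply slope = (139.7 − 73.9)/(111 − 17) = 0.7, so p = 62 + 0.7q.
Competitive equilibrium: 111.5 − 0.1q = 62 + 0.7q → q* = 61.875, p* = 105.3125.
At the floor p = 106.75, quantity demanded = (111.5 − 106.75)/0.1 = 47.5.
Sellers' marginal cost at q' = 47.5: 62 + 0.7·47.5 = 95.25.
Δq = 61.875 − 47.5 = 14.375; wedge = 106.75 − 95.25 = 11.5.
DWL = ½ × 14.375 × 11.5 = 82.66.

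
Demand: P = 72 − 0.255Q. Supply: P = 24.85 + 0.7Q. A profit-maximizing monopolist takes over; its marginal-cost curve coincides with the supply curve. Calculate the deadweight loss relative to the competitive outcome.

51.69

Competitive equilibrium: 72 − 0.255Q = 24.85 + 0.7Q → Q* = 49.3717, P* = 59.4102.
Marginal revenue: MR = 72 − 0.51Q. Set MR = MC: 72 − 0.51Q = 24.85 + 0.7Q → Q_m = 38.9669.
Price P_m = 72 − 0.255·38.9669 = 62.0634; MC(Q_m) = 24.85 + 0.7·38.9669 = 52.1268.
Competitive Q* = 49.3717, so ΔQ = 10.4048; wedge = 62.0634 − 52.1268 = 9.9366.
Welfare loss = ½ × 10.4048 × 9.9366 = 51.69.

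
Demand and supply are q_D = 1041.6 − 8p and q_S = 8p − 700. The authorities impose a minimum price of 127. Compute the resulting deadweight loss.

2635.38

In inverse form: demand p = 130.2 − 0.125q, supply p = 87.5 + 0.125q.
Competitive equilibrium: 130.2 − 0.125q = 87.5 + 0.125q → q* = 170.8, p* = 108.85.
At the floor p = 127, quantity demanded = (130.2 − 127)/0.125 = 25.6.
Sellers' marginal cost at q' = 25.6: 87.5 + 0.125·25.6 = 90.7.
Δq = 170.8 − 25.6 = 145.2; wedge = 127 − 90.7 = 36.3.
Welfare loss = ½ × 145.2 × 36.3 = 2635.38.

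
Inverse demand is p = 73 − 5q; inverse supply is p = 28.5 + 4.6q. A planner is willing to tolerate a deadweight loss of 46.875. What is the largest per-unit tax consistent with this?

Competitive equilibrium: 73 − 5q = 28.5 + 4.6q → q* = 4.6354, p* = 49.8229.
A tax t gives Δq = t/9.6 and wedge t, so DWL = t²/19.2.
t²/19.2 = 46.875 → t² = 900 → t = 30.

30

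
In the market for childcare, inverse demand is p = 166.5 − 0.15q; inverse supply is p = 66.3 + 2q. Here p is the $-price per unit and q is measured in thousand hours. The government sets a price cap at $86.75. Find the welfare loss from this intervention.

$1422.74 thousand

Competitive equilibrium: 166.5 − 0.15q = 66.3 + 2q → q* = 46.6047, p* = 159.5093.
At the ceiling p = 86.75, quantity supplied = (86.75 − 66.3)/2 = 10.225.
Willingness to pay at q' = 10.225: 166.5 − 0.15·10.225 = 164.9663.
Δq = 46.6047 − 10.225 = 36.3797; wedge = 164.9663 − 86.75 = 78.2163.
The triangle = ½ × 36.3797 × 78.2163 = $1422.74 thousand.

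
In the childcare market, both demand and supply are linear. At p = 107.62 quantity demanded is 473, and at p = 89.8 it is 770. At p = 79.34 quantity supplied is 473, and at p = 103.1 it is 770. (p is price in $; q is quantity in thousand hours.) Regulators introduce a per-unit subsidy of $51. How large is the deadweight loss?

Demand slope = (89.8 − 107.62)/(770 − 473) = −0.06, so p = 136 − 0.06q.
Supply slope = (103.1 − 79.34)/(770 − 473) = 0.08, so p = 41.5 + 0.08q.
Competitive equilibrium: 136 − 0.06q = 41.5 + 0.08q → q* = 675, p* = 95.5.
The subsidy lowers effective supply by 51: p = 0.08q − 9.5.
New quantity: 136 − 0.06q = 0.08q − 9.5 → q' = 1039.2857.
Overproduction Δq = 1039.2857 − 675 = 364.2857; wedge = subsidy = 51.
DWL = ½ × 364.2857 × 51 = $9289.29 thousand.

$9289.29 thousand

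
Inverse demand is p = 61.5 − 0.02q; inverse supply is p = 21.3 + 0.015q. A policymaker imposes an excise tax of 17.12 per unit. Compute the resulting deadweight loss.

4187.06

Competitive equilibrium: 61.5 − 0.02q = 21.3 + 0.015q → q* = 1148.5714, p* = 38.5286.
With the tax, the buyer price exceeds the seller price by 17.12: (61.5 − 0.02q) − (21.3 + 0.015q) = 17.12 → q' = 659.4286.
Δq = 1148.5714 − 659.4286 = 489.1428; the wedge equals the tax, 17.12.
The triangle = ½ × 489.1428 × 17.12 = 4187.06.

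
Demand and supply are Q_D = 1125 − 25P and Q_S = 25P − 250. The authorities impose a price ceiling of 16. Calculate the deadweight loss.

In inverse form: demand P = 45 − 0.04Q, supply P = 10 + 0.04Q.
Competitive equilibrium: 45 − 0.04Q = 10 + 0.04Q → Q* = 437.5, P* = 27.5.
At the ceiling P = 16, quantity supplied = (16 − 10)/0.04 = 150.
Willingness to pay at Q' = 150: 45 − 0.04·150 = 39.
ΔQ = 437.5 − 150 = 287.5; wedge = 39 − 16 = 23.
DWL = ½ × 287.5 × 23 = 3306.25.

3306.25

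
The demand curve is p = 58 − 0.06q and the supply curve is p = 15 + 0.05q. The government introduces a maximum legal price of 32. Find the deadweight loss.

Competitive equilibrium: 58 − 0.06q = 15 + 0.05q → q* = 390.9091, p* = 34.5455.
At the ceiling p = 32, quantity supplied = (32 − 15)/0.05 = 340.
Willingness to pay at q' = 340: 58 − 0.06·340 = 37.6.
Δq = 390.9091 − 340 = 50.9091; wedge = 37.6 − 32 = 5.6.
Welfare loss = ½ × 50.9091 × 5.6 = 142.55.

142.55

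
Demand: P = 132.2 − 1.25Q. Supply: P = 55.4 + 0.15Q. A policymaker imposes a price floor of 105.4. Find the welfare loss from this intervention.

781.69

Competitive equilibrium: 132.2 − 1.25Q = 55.4 + 0.15Q → Q* = 54.8571, P* = 63.6286.
At the floor P = 105.4, quantity demanded = (132.2 − 105.4)/1.25 = 21.44.
Sellers' marginal cost at Q' = 21.44: 55.4 + 0.15·21.44 = 58.616.
ΔQ = 54.8571 − 21.44 = 33.4171; wedge = 105.4 − 58.616 = 46.784.
DWL = ½ × 33.4171 × 46.784 = 781.69.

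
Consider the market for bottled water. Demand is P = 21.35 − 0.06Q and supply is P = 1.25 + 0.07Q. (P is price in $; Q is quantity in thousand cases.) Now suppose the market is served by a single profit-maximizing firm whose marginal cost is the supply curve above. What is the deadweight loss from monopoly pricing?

$154.96 thousand

Competitive equilibrium: 21.35 − 0.06Q = 1.25 + 0.07Q → Q* = 154.6154, P* = 12.0731.
Marginal revenue: MR = 21.35 − 0.12Q. Set MR = MC: 21.35 − 0.12Q = 1.25 + 0.07Q → Q_m = 105.7895.
Price P_m = 21.35 − 0.06·105.7895 = 15.0026; MC(Q_m) = 1.25 + 0.07·105.7895 = 8.6553.
Competitive Q* = 154.6154, so ΔQ = 48.8259; wedge = 15.0026 − 8.6553 = 6.3473.
Welfare loss = ½ × 48.8259 × 6.3473 = $154.96 thousand.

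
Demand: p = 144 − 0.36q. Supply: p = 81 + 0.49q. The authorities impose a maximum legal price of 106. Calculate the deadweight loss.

226.73

Competitive equilibrium: 144 − 0.36q = 81 + 0.49q → q* = 74.1176, p* = 117.3176.
At the ceiling p = 106, quantity supplied = (106 − 81)/0.49 = 51.0204.
Willingness to pay at q' = 51.0204: 144 − 0.36·51.0204 = 125.6327.
Δq = 74.1176 − 51.0204 = 23.0972; wedge = 125.6327 − 106 = 19.6327.
DWL = ½ × 23.0972 × 19.6327 = 226.73.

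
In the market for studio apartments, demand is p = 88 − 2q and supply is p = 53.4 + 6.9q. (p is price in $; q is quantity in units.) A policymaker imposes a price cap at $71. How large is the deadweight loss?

Competitive equilibrium: 88 − 2q = 53.4 + 6.9q → q* = 3.8876, p* = 80.2247.
At the ceiling p = 71, quantity supplied = (71 − 53.4)/6.9 = 2.5507.
Willingness to pay at q' = 2.5507: 88 − 2·2.5507 = 82.8986.
Δq = 3.8876 − 2.5507 = 1.3369; wedge = 82.8986 − 71 = 11.8986.
The triangle = ½ × 1.3369 × 11.8986 = $7.95.

$7.95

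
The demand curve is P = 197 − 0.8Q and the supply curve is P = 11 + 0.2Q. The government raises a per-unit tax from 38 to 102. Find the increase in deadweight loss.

Competitive equilibrium: 197 − 0.8Q = 11 + 0.2Q → Q* = 186, P* = 48.2.
For a per-unit tax t: ΔQ = t/1, so DWL = ½·t·(t/1) = t²/2.
At t = 38: DWL = 722. At t = 102: DWL = 5202.
Increase = 5202 − 722 = 4480.

4480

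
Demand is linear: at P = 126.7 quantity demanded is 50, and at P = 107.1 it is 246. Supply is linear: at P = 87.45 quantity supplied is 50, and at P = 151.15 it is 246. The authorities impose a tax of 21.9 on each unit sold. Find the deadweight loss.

564.25

Demand slope = (107.1 − 126.7)/(246 − 50) = −0.1, so P = 131.7 − 0.1Q.
Supply slope = (151.15 − 87.45)/(246 − 50) = 0.325, so P = 71.2 + 0.325Q.
Competitive equilibrium: 131.7 − 0.1Q = 71.2 + 0.325Q → Q* = 142.3529, P* = 117.4647.
With the tax, the buyer price exceeds the seller price by 21.9: (131.7 − 0.1Q) − (71.2 + 0.325Q) = 21.9 → Q' = 90.8235.
ΔQ = 142.3529 − 90.8235 = 51.5294; the wedge equals the tax, 21.9.
Welfare loss = ½ × 51.5294 × 21.9 = 564.25.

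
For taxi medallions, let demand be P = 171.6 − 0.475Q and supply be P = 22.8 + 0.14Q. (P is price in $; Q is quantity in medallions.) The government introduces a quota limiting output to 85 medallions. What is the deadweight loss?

Competitive equilibrium: 171.6 − 0.475Q = 22.8 + 0.14Q → Q* = 241.9512, P* = 56.6732.
At Q = 85: demand price = 171.6 − 0.475·85 = 131.225; supply price = 22.8 + 0.14·85 = 34.7.
ΔQ = 241.9512 − 85 = 156.9512; wedge = 131.225 − 34.7 = 96.525.
Deadweight loss = ½ × 156.9512 × 96.525 = $7574.86.

$7574.86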